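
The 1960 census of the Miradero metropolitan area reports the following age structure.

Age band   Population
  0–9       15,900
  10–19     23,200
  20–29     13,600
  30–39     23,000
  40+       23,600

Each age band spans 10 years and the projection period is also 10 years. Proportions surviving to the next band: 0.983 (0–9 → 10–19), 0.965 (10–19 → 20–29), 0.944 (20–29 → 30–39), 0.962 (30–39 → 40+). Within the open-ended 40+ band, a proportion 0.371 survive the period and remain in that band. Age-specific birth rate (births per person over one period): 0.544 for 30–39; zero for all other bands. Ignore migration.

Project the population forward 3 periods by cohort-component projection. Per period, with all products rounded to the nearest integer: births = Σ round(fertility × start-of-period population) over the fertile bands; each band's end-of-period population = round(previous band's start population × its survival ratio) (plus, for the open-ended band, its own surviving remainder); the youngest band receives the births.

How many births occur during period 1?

Numbering the bands 1..5 from youngest to oldest:
Period 1.
Births: 23000 × 0.544 = 12512
Band 2: 15900 × 0.983 = 15630
Band 3: 23200 × 0.965 = 22388
Band 4: 13600 × 0.944 = 12838
Band 5: 23000 × 0.962 + 23600 × 0.371 = 22126 + 8756 = 30882
→ [12512, 15630, 22388, 12838, 30882]

12512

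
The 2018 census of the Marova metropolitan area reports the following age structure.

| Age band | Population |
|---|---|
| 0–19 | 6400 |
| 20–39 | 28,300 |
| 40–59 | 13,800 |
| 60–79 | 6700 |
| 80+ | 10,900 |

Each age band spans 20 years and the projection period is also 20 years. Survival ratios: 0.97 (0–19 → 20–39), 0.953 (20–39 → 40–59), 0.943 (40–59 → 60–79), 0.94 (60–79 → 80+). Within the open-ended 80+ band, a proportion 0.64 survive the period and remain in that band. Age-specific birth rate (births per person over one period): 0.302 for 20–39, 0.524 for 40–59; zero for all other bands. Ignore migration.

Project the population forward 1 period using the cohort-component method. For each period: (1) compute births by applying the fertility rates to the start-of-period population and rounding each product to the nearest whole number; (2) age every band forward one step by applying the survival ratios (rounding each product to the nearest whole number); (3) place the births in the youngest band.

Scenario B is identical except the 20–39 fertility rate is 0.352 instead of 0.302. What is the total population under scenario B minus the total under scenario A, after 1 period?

(Bands numbered youngest = 1 to oldest = 5.)
— Period 1 —
Births: 28300 × 0.302 = 8547  |  13800 × 0.524 = 7231 → total 15778
Band 2: 6400 × 0.97 = 6208
Band 3: 28300 × 0.953 = 26970
Band 4: 13800 × 0.943 = 13013
Band 5: 6700 × 0.94 + 10900 × 0.64 = 6298 + 6976 = 13274
Population now: 0–19=15778, 20–39=6208, 40–59=26970, 60–79=13013, 80+=13274
Scenario A total after 1 period: 75243
Scenario B projection —
— Period 1 —
Births: 28300 × 0.352 = 9962  |  13800 × 0.524 = 7231 → total 17193
Band 2: 6400 × 0.97 = 6208
Band 3: 28300 × 0.953 = 26970
Band 4: 13800 × 0.943 = 13013
Band 5: 6700 × 0.94 + 10900 × 0.64 = 6298 + 6976 = 13274
Population now: 0–19=17193, 20–39=6208, 40–59=26970, 60–79=13013, 80+=13274
Scenario B total after 1 period: 76658
Difference B − A = 76658 − 75243 = 1415

1415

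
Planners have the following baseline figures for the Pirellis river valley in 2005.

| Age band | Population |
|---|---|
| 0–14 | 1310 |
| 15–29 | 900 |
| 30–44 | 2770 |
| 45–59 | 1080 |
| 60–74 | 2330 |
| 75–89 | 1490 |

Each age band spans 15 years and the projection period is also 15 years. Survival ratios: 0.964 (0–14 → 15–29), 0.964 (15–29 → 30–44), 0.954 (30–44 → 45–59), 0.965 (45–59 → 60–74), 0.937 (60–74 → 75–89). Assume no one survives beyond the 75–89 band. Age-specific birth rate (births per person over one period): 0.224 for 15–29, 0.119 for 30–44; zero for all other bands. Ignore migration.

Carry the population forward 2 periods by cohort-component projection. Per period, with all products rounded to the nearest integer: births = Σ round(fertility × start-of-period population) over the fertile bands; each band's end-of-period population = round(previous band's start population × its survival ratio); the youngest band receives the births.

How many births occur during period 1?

Period 1.
Births: 900 * 0.224 = 202  |  2770 * 0.119 = 330 → total 532
15–29: 1310 * 0.964 = 1263
30–44: 900 * 0.964 = 868
45–59: 2770 * 0.954 = 2643
60–74: 1080 * 0.965 = 1042
75–89: 2330 * 0.937 = 2183
Giving 532 / 1263 / 868 / 2643 / 1042 / 2183.

532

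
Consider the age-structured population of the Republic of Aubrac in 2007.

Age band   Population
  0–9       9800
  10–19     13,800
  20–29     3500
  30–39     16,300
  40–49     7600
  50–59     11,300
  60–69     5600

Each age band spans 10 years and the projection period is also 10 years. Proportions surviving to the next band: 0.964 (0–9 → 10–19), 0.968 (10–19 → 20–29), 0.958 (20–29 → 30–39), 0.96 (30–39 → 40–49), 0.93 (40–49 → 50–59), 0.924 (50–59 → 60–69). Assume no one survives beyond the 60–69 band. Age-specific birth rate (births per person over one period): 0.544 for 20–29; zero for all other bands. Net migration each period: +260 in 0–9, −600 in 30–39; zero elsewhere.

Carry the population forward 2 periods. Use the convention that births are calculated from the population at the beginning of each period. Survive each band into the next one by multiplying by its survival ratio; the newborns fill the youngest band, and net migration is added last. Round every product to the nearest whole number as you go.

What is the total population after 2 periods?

54682

(Groups numbered youngest = 1 to oldest = 7.)
— Period 1 —
Births: 3500 × 0.544 = 1904
Group 2: 9800 × 0.964 = 9447
Group 3: 13800 × 0.968 = 13358
Group 4: 3500 × 0.958 = 3353
Group 5: 16300 × 0.96 = 15648
Group 6: 7600 × 0.93 = 7068
Group 7: 11300 × 0.924 = 10441
Net migration: Group 1 + 260 → 2164; Group 4 − 600 → 2753
End of period: [2164, 9447, 13358, 2753, 15648, 7068, 10441]
— Period 2 —
Births: 13358 × 0.544 = 7267
Group 2: 2164 × 0.964 = 2086
Group 3: 9447 × 0.968 = 9145
Group 4: 13358 × 0.958 = 12797
Group 5: 2753 × 0.96 = 2643
Group 6: 15648 × 0.93 = 14553
Group 7: 7068 × 0.924 = 6531
Net migration: Group 1 + 260 → 7527; Group 4 − 600 → 12197
End of period: [7527, 2086, 9145, 12197, 2643, 14553, 6531]
Total after period 2: 7527 + 2086 + 9145 + 12197 + 2643 + 14553 + 6531 = 54682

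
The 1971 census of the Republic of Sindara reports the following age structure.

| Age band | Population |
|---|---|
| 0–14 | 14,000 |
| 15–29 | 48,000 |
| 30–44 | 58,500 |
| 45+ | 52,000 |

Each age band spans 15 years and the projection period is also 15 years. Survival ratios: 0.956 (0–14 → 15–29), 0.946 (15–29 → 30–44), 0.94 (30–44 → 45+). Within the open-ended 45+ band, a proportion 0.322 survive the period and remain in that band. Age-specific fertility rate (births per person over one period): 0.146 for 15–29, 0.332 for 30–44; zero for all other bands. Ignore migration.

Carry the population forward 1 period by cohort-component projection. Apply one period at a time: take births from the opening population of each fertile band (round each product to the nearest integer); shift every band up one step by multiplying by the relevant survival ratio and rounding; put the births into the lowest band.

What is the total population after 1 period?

Call the groups 1 to 4, youngest first.
— Period 1 —
Births: 48000 × 0.146 = 7008 ; 58500 × 0.332 = 19422 — total 26430
Group 2: 14000 × 0.956 = 13384
Group 3: 48000 × 0.946 = 45408
Group 4: 58500 × 0.94 + 52000 × 0.322 = 54990 + 16744 = 71734
→ [26430, 13384, 45408, 71734]
Total after period 1: 26430 + 13384 + 45408 + 71734 = 156956

156956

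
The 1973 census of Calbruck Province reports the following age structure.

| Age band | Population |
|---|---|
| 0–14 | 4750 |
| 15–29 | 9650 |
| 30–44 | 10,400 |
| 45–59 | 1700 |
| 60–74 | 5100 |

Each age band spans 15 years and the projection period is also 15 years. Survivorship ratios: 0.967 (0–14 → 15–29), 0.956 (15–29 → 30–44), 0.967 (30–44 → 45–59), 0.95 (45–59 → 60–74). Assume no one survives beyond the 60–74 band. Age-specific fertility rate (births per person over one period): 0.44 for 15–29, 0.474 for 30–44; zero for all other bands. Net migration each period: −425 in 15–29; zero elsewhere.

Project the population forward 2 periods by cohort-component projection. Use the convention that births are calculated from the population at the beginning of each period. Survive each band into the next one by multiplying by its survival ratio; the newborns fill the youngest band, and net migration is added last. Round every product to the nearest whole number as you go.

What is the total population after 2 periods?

37115

Period 1:
Births: 9650 × 0.44 = 4246 ; 10400 × 0.474 = 4930 ⇒ total 9176
15–29: 4750 × 0.967 = 4593
30–44: 9650 × 0.956 = 9225
45–59: 10400 × 0.967 = 10057
60–74: 1700 × 0.95 = 1615
Net migration: 15–29 − 425 → 4168
Giving 9176 / 4168 / 9225 / 10057 / 1615.
Period 2:
Births: 4168 × 0.44 = 1834 ; 9225 × 0.474 = 4373 ⇒ total 6207
15–29: 9176 × 0.967 = 8873
30–44: 4168 × 0.956 = 3985
45–59: 9225 × 0.967 = 8921
60–74: 10057 × 0.95 = 9554
Net migration: 15–29 − 425 → 8448
Giving 6207 / 8448 / 3985 / 8921 / 9554.
Total after period 2: 6207 + 8448 + 3985 + 8921 + 9554 = 37115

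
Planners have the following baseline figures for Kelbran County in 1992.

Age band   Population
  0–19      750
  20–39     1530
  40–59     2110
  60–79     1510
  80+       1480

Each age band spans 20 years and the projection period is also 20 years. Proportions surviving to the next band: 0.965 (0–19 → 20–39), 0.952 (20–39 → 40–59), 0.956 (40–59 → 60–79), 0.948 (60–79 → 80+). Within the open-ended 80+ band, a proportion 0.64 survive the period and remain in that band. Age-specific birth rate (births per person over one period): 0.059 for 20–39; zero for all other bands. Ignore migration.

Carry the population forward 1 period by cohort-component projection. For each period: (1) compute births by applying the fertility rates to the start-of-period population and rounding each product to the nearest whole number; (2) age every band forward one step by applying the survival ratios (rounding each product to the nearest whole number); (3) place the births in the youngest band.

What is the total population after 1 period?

Numbering the bands 1..5 from youngest to oldest:
Period 1.
Births: 1530 × 0.059 = 90
Band 2: 750 × 0.965 = 724
Band 3: 1530 × 0.952 = 1457
Band 4: 2110 × 0.956 = 2017
Band 5: 1510 × 0.948 + 1480 × 0.64 = 1431 + 947 = 2378
Population now: 0–19=90, 20–39=724, 40–59=1457, 60–79=2017, 80+=2378
Total after period 1: 90 + 724 + 1457 + 2017 + 2378 = 6666

6666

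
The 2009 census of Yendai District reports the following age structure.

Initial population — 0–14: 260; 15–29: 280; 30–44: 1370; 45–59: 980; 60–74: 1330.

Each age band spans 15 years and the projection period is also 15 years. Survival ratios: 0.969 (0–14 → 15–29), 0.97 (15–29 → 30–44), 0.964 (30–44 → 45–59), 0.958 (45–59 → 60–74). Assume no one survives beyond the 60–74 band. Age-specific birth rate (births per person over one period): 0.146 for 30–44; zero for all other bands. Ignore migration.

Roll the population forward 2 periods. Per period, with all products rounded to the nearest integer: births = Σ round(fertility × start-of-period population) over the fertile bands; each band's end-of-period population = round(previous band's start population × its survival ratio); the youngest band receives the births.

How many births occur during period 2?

40

[period 1]
Births: 1370 * 0.146 = 200
15–29: 260 * 0.969 = 252
30–44: 280 * 0.97 = 272
45–59: 1370 * 0.964 = 1321
60–74: 980 * 0.958 = 939
End of period: [200, 252, 272, 1321, 939]
[period 2]
Births: 272 * 0.146 = 40
15–29: 200 * 0.969 = 194
30–44: 252 * 0.97 = 244
45–59: 272 * 0.964 = 262
60–74: 1321 * 0.958 = 1266
End of period: [40, 194, 244, 262, 1266]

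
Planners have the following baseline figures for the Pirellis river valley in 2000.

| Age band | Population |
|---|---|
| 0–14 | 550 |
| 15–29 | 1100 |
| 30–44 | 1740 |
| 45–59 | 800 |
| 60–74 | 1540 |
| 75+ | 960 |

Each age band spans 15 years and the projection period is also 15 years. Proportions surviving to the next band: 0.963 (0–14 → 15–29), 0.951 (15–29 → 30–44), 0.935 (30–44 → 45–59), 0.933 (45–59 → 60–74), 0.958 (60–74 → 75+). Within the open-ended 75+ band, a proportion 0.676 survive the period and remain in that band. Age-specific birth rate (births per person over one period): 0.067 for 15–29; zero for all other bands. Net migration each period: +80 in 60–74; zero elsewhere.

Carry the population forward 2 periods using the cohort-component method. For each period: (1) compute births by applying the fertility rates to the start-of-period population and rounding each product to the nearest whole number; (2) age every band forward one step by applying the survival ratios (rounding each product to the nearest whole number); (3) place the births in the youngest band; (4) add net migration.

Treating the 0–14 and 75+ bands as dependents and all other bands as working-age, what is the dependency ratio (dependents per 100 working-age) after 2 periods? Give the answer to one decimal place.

Numbering the bands 1..6 from youngest to oldest:
— Period 1 —
Births: 1100 * 0.067 = 74
Band 2: 550 * 0.963 = 530
Band 3: 1100 * 0.951 = 1046
Band 4: 1740 * 0.935 = 1627
Band 5: 800 * 0.933 = 746
Band 6: 1540 * 0.958 + 960 * 0.676 = 1475 + 649 = 2124
Net migration: Band 5 + 80 → 826
End of period: [74, 530, 1046, 1627, 826, 2124]
— Period 2 —
Births: 530 * 0.067 = 36
Band 2: 74 * 0.963 = 71
Band 3: 530 * 0.951 = 504
Band 4: 1046 * 0.935 = 978
Band 5: 1627 * 0.933 = 1518
Band 6: 826 * 0.958 + 2124 * 0.676 = 791 + 1436 = 2227
Net migration: Band 5 + 80 → 1598
End of period: [36, 71, 504, 978, 1598, 2227]
Dependents (band 0–14 + band 75+) = 36 + 2227 = 2263; working-age = 3151; ratio = 2263/3151 × 100 = 71.8

71.8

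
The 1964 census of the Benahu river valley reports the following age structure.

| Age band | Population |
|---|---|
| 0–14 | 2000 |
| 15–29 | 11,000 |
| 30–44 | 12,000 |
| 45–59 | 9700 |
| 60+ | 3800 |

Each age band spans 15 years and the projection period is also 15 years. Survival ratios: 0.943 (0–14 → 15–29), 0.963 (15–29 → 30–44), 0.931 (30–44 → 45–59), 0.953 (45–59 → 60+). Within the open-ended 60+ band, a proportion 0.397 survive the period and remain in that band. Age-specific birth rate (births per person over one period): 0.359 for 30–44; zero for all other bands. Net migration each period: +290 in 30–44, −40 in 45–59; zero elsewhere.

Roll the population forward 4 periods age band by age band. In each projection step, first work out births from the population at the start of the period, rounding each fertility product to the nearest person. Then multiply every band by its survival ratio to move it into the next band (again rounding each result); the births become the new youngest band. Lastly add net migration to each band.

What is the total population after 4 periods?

17926

Call the groups 1 to 5, youngest first.
[period 1]
Births: 12000 × 0.359 = 4308
Group 2: 2000 × 0.943 = 1886
Group 3: 11000 × 0.963 = 10593
Group 4: 12000 × 0.931 = 11172
Group 5: 9700 × 0.953 + 3800 × 0.397 = 9244 + 1509 = 10753
Net migration: Group 3 + 290 → 10883; Group 4 − 40 → 11132
End of period: [4308, 1886, 10883, 11132, 10753]
[period 2]
Births: 10883 × 0.359 = 3907
Group 2: 4308 × 0.943 = 4062
Group 3: 1886 × 0.963 = 1816
Group 4: 10883 × 0.931 = 10132
Group 5: 11132 × 0.953 + 10753 × 0.397 = 10609 + 4269 = 14878
Net migration: Group 3 + 290 → 2106; Group 4 − 40 → 10092
End of period: [3907, 4062, 2106, 10092, 14878]
[period 3]
Births: 2106 × 0.359 = 756
Group 2: 3907 × 0.943 = 3684
Group 3: 4062 × 0.963 = 3912
Group 4: 2106 × 0.931 = 1961
Group 5: 10092 × 0.953 + 14878 × 0.397 = 9618 + 5907 = 15525
Net migration: Group 3 + 290 → 4202; Group 4 − 40 → 1921
End of period: [756, 3684, 4202, 1921, 15525]
[period 4]
Births: 4202 × 0.359 = 1509
Group 2: 756 × 0.943 = 713
Group 3: 3684 × 0.963 = 3548
Group 4: 4202 × 0.931 = 3912
Group 5: 1921 × 0.953 + 15525 × 0.397 = 1831 + 6163 = 7994
Net migration: Group 3 + 290 → 3838; Group 4 − 40 → 3872
End of period: [1509, 713, 3838, 3872, 7994]
Total after period 4: 1509 + 713 + 3838 + 3872 + 7994 = 17926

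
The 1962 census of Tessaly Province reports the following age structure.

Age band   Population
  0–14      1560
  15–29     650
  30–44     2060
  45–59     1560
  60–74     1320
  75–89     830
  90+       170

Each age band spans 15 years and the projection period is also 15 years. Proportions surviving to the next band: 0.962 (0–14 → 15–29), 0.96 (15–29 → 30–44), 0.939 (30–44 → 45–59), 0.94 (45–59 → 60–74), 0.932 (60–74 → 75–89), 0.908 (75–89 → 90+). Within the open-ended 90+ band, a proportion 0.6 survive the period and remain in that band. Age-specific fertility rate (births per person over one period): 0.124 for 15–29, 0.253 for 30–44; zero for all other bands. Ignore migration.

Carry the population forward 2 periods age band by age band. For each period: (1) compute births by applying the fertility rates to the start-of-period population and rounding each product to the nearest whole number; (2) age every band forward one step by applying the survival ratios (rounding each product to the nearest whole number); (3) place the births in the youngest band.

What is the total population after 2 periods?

Period 1.
Births: 650 * 0.124 = 81, 2060 * 0.253 = 521 → total 602
15–29: 1560 * 0.962 = 1501
30–44: 650 * 0.96 = 624
45–59: 2060 * 0.939 = 1934
60–74: 1560 * 0.94 = 1466
75–89: 1320 * 0.932 = 1230
90+: 830 * 0.908 + 170 * 0.6 = 754 + 102 = 856
→ [602, 1501, 624, 1934, 1466, 1230, 856]
Period 2.
Births: 1501 * 0.124 = 186, 624 * 0.253 = 158 → total 344
15–29: 602 * 0.962 = 579
30–44: 1501 * 0.96 = 1441
45–59: 624 * 0.939 = 586
60–74: 1934 * 0.94 = 1818
75–89: 1466 * 0.932 = 1366
90+: 1230 * 0.908 + 856 * 0.6 = 1117 + 514 = 1631
→ [344, 579, 1441, 586, 1818, 1366, 1631]
Total after period 2: 344 + 579 + 1441 + 586 + 1818 + 1366 + 1631 = 7765

7765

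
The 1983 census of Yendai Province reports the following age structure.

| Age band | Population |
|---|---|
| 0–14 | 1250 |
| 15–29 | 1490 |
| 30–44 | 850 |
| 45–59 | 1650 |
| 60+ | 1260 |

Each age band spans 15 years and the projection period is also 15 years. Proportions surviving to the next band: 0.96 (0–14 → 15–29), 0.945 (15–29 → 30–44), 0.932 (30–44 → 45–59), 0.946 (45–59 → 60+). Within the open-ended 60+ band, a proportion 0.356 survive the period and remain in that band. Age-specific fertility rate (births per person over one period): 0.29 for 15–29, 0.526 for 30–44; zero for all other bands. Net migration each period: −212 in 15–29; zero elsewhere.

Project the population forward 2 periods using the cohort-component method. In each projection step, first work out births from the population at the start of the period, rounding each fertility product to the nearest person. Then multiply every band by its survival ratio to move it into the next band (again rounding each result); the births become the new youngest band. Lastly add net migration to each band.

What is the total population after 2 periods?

[period 1]
Births: 1490 × 0.29 = 432  |  850 × 0.526 = 447 — total 879
15–29: 1250 × 0.96 = 1200
30–44: 1490 × 0.945 = 1408
45–59: 850 × 0.932 = 792
60+: 1650 × 0.946 + 1260 × 0.356 = 1561 + 449 = 2010
Net migration: 15–29 − 212 → 988
Population now: 0–14=879, 15–29=988, 30–44=1408, 45–59=792, 60+=2010
[period 2]
Births: 988 × 0.29 = 287  |  1408 × 0.526 = 741 — total 1028
15–29: 879 × 0.96 = 844
30–44: 988 × 0.945 = 934
45–59: 1408 × 0.932 = 1312
60+: 792 × 0.946 + 2010 × 0.356 = 749 + 716 = 1465
Net migration: 15–29 − 212 → 632
Population now: 0–14=1028, 15–29=632, 30–44=934, 45–59=1312, 60+=1465
Total after period 2: 1028 + 632 + 934 + 1312 + 1465 = 5371

5371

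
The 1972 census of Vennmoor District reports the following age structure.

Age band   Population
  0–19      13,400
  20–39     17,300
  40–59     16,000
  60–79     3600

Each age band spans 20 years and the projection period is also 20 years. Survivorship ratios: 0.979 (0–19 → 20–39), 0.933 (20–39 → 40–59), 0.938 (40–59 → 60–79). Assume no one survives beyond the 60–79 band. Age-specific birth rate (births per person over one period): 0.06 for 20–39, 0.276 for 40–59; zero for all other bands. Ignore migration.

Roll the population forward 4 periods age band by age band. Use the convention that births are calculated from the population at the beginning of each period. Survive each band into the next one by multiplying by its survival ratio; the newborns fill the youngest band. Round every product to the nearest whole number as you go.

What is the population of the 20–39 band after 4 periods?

Period 1.
Births: 17300 * 0.06 = 1038  |  16000 * 0.276 = 4416 → total 5454
20–39: 13400 * 0.979 = 13119
40–59: 17300 * 0.933 = 16141
60–79: 16000 * 0.938 = 15008
End of period: [5454, 13119, 16141, 15008]
Period 2.
Births: 13119 * 0.06 = 787  |  16141 * 0.276 = 4455 → total 5242
20–39: 5454 * 0.979 = 5339
40–59: 13119 * 0.933 = 12240
60–79: 16141 * 0.938 = 15140
End of period: [5242, 5339, 12240, 15140]
Period 3.
Births: 5339 * 0.06 = 320  |  12240 * 0.276 = 3378 → total 3698
20–39: 5242 * 0.979 = 5132
40–59: 5339 * 0.933 = 4981
60–79: 12240 * 0.938 = 11481
End of period: [3698, 5132, 4981, 11481]
Period 4.
Births: 5132 * 0.06 = 308  |  4981 * 0.276 = 1375 → total 1683
20–39: 3698 * 0.979 = 3620
40–59: 5132 * 0.933 = 4788
60–79: 4981 * 0.938 = 4672
End of period: [1683, 3620, 4788, 4672]

3620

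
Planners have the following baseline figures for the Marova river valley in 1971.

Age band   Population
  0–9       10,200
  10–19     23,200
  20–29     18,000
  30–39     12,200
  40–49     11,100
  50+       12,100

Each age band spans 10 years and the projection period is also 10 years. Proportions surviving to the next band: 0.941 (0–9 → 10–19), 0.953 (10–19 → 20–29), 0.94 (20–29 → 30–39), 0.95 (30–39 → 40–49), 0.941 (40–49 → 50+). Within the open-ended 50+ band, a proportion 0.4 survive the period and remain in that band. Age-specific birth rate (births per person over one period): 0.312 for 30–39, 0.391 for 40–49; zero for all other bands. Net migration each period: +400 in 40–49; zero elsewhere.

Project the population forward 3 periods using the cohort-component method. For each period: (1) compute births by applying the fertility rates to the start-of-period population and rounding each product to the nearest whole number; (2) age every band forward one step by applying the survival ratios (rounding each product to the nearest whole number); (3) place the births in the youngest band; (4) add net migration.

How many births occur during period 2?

[period 1]
Births: 12200 × 0.312 = 3806  |  11100 × 0.391 = 4340 → 8146
10–19: 10200 × 0.941 = 9598
20–29: 23200 × 0.953 = 22110
30–39: 18000 × 0.94 = 16920
40–49: 12200 × 0.95 = 11590
50+: 11100 × 0.941 + 12100 × 0.4 = 10445 + 4840 = 15285
Net migration: 40–49 + 400 → 11990
→ [8146, 9598, 22110, 16920, 11990, 15285]
[period 2]
Births: 16920 × 0.312 = 5279  |  11990 × 0.391 = 4688 → 9967
10–19: 8146 × 0.941 = 7665
20–29: 9598 × 0.953 = 9147
30–39: 22110 × 0.94 = 20783
40–49: 16920 × 0.95 = 16074
50+: 11990 × 0.941 + 15285 × 0.4 = 11283 + 6114 = 17397
Net migration: 40–49 + 400 → 16474
→ [9967, 7665, 9147, 20783, 16474, 17397]

9967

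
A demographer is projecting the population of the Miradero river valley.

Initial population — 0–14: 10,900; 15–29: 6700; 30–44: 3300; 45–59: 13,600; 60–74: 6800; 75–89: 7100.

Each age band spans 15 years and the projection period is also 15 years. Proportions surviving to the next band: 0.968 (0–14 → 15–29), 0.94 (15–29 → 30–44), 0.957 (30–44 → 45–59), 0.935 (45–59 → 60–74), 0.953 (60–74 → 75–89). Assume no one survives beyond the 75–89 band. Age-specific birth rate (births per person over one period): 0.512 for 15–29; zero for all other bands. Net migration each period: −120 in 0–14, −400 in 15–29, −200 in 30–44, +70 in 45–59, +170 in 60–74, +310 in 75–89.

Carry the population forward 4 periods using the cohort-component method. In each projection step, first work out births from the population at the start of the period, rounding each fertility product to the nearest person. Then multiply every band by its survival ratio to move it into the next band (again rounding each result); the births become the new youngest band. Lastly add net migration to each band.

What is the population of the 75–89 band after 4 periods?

5734

Let group 1 be 0–14 through group 6 = 75–89.
After projecting period 1:
Births: 6700 × 0.512 = 3430
Group 2: 10900 × 0.968 = 10551
Group 3: 6700 × 0.94 = 6298
Group 4: 3300 × 0.957 = 3158
Group 5: 13600 × 0.935 = 12716
Group 6: 6800 × 0.953 = 6480
Net migration: Group 1 − 120 → 3310; Group 2 − 400 → 10151; Group 3 − 200 → 6098; Group 4 + 70 → 3228; Group 5 + 170 → 12886; Group 6 + 310 → 6790
Population now: 0–14=3310, 15–29=10151, 30–44=6098, 45–59=3228, 60–74=12886, 75–89=6790
After projecting period 2:
Births: 10151 × 0.512 = 5197
Group 2: 3310 × 0.968 = 3204
Group 3: 10151 × 0.94 = 9542
Group 4: 6098 × 0.957 = 5836
Group 5: 3228 × 0.935 = 3018
Group 6: 12886 × 0.953 = 12280
Net migration: Group 1 − 120 → 5077; Group 2 − 400 → 2804; Group 3 − 200 → 9342; Group 4 + 70 → 5906; Group 5 + 170 → 3188; Group 6 + 310 → 12590
Population now: 0–14=5077, 15–29=2804, 30–44=9342, 45–59=5906, 60–74=3188, 75–89=12590
After projecting period 3:
Births: 2804 × 0.512 = 1436
Group 2: 5077 × 0.968 = 4915
Group 3: 2804 × 0.94 = 2636
Group 4: 9342 × 0.957 = 8940
Group 5: 5906 × 0.935 = 5522
Group 6: 3188 × 0.953 = 3038
Net migration: Group 1 − 120 → 1316; Group 2 − 400 → 4515; Group 3 − 200 → 2436; Group 4 + 70 → 9010; Group 5 + 170 → 5692; Group 6 + 310 → 3348
Population now: 0–14=1316, 15–29=4515, 30–44=2436, 45–59=9010, 60–74=5692, 75–89=3348
After projecting period 4:
Births: 4515 × 0.512 = 2312
Group 2: 1316 × 0.968 = 1274
Group 3: 4515 × 0.94 = 4244
Group 4: 2436 × 0.957 = 2331
Group 5: 9010 × 0.935 = 8424
Group 6: 5692 × 0.953 = 5424
Net migration: Group 1 − 120 → 2192; Group 2 − 400 → 874; Group 3 − 200 → 4044; Group 4 + 70 → 2401; Group 5 + 170 → 8594; Group 6 + 310 → 5734
Population now: 0–14=2192, 15–29=874, 30–44=4044, 45–59=2401, 60–74=8594, 75–89=5734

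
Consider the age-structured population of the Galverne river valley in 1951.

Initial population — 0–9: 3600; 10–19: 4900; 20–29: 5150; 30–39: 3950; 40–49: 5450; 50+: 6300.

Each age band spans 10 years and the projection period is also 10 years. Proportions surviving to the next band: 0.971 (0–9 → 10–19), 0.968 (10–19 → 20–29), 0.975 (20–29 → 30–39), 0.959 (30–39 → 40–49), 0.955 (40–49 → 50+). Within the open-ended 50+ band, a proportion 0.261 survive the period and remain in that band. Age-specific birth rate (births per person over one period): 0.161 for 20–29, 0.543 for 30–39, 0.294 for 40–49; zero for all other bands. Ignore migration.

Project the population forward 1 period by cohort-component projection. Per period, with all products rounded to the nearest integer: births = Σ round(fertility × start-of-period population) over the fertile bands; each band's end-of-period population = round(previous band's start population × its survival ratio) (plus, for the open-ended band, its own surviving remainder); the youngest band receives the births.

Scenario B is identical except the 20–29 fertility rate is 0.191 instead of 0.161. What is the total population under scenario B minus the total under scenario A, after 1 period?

155

After projecting period 1:
Births: 5150 × 0.161 = 829 ; 3950 × 0.543 = 2145 ; 5450 × 0.294 = 1602 — total 4576
10–19: 3600 × 0.971 = 3496
20–29: 4900 × 0.968 = 4743
30–39: 5150 × 0.975 = 5021
40–49: 3950 × 0.959 = 3788
50+: 5450 × 0.955 + 6300 × 0.261 = 5205 + 1644 = 6849
→ [4576, 3496, 4743, 5021, 3788, 6849]
Scenario A total after 1 period: 28473
Scenario B projection —
After projecting period 1:
Births: 5150 × 0.191 = 984 ; 3950 × 0.543 = 2145 ; 5450 × 0.294 = 1602 — total 4731
10–19: 3600 × 0.971 = 3496
20–29: 4900 × 0.968 = 4743
30–39: 5150 × 0.975 = 5021
40–49: 3950 × 0.959 = 3788
50+: 5450 × 0.955 + 6300 × 0.261 = 5205 + 1644 = 6849
→ [4731, 3496, 4743, 5021, 3788, 6849]
Scenario B total after 1 period: 28628
Difference B − A = 28628 − 28473 = 155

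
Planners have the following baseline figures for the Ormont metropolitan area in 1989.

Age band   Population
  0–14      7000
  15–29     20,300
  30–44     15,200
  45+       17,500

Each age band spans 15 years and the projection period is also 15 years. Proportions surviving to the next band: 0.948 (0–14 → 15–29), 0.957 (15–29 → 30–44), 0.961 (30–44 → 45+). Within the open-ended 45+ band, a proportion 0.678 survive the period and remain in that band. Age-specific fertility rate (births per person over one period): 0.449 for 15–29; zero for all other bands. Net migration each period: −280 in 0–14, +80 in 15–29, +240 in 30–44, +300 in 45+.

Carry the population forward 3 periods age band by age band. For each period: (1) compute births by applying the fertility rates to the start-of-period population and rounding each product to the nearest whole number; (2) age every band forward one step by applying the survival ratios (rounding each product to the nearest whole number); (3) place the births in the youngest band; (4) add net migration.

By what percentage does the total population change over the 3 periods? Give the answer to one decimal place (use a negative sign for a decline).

-22.4

After projecting period 1:
Births: 20300 × 0.449 = 9115
15–29: 7000 × 0.948 = 6636
30–44: 20300 × 0.957 = 19427
45+: 15200 × 0.961 + 17500 × 0.678 = 14607 + 11865 = 26472
Net migration: 0–14 − 280 → 8835; 15–29 + 80 → 6716; 30–44 + 240 → 19667; 45+ + 300 → 26772
End of period: [8835, 6716, 19667, 26772]
After projecting period 2:
Births: 6716 × 0.449 = 3015
15–29: 8835 × 0.948 = 8376
30–44: 6716 × 0.957 = 6427
45+: 19667 × 0.961 + 26772 × 0.678 = 18900 + 18151 = 37051
Net migration: 0–14 − 280 → 2735; 15–29 + 80 → 8456; 30–44 + 240 → 6667; 45+ + 300 → 37351
End of period: [2735, 8456, 6667, 37351]
After projecting period 3:
Births: 8456 × 0.449 = 3797
15–29: 2735 × 0.948 = 2593
30–44: 8456 × 0.957 = 8092
45+: 6667 × 0.961 + 37351 × 0.678 = 6407 + 25324 = 31731
Net migration: 0–14 − 280 → 3517; 15–29 + 80 → 2673; 30–44 + 240 → 8332; 45+ + 300 → 32031
End of period: [3517, 2673, 8332, 32031]
Total: 60000 → 46553; change = -13447; percentage change = -22.4%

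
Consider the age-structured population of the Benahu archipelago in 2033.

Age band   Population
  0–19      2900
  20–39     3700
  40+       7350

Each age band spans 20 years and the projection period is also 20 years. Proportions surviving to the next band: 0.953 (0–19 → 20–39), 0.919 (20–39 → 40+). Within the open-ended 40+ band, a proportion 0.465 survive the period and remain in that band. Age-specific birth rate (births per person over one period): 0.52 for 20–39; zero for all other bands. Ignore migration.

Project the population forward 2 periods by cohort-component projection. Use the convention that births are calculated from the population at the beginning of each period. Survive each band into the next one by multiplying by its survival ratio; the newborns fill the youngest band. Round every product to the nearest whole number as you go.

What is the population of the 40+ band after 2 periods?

Numbering the bands 1..3 from youngest to oldest:
— Period 1 —
Births: 3700 * 0.52 = 1924
Band 2: 2900 * 0.953 = 2764
Band 3: 3700 * 0.919 + 7350 * 0.465 = 3400 + 3418 = 6818
Giving 1924 / 2764 / 6818.
— Period 2 —
Births: 2764 * 0.52 = 1437
Band 2: 1924 * 0.953 = 1834
Band 3: 2764 * 0.919 + 6818 * 0.465 = 2540 + 3170 = 5710
Giving 1437 / 1834 / 5710.

5710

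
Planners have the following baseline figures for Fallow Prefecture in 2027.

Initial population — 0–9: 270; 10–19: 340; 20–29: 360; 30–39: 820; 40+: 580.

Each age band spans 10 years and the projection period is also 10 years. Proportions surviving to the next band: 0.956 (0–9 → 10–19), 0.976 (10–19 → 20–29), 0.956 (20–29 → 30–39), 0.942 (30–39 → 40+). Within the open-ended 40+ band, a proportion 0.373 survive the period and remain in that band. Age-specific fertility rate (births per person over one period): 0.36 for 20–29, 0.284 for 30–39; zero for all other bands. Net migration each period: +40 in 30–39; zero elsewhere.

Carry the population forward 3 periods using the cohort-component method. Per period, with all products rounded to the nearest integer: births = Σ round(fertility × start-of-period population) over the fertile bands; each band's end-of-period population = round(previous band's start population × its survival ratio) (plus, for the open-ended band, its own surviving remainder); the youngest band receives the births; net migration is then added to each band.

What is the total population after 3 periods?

Period 1.
Births: 360 × 0.36 = 130  |  820 × 0.284 = 233 — total 363
10–19: 270 × 0.956 = 258
20–29: 340 × 0.976 = 332
30–39: 360 × 0.956 = 344
40+: 820 × 0.942 + 580 × 0.373 = 772 + 216 = 988
Net migration: 30–39 + 40 → 384
Giving 363 / 258 / 332 / 384 / 988.
Period 2.
Births: 332 × 0.36 = 120  |  384 × 0.284 = 109 — total 229
10–19: 363 × 0.956 = 347
20–29: 258 × 0.976 = 252
30–39: 332 × 0.956 = 317
40+: 384 × 0.942 + 988 × 0.373 = 362 + 369 = 731
Net migration: 30–39 + 40 → 357
Giving 229 / 347 / 252 / 357 / 731.
Period 3.
Births: 252 × 0.36 = 91  |  357 × 0.284 = 101 — total 192
10–19: 229 × 0.956 = 219
20–29: 347 × 0.976 = 339
30–39: 252 × 0.956 = 241
40+: 357 × 0.942 + 731 × 0.373 = 336 + 273 = 609
Net migration: 30–39 + 40 → 281
Giving 192 / 219 / 339 / 281 / 609.
Total after period 3: 192 + 219 + 339 + 281 + 609 = 1640

1640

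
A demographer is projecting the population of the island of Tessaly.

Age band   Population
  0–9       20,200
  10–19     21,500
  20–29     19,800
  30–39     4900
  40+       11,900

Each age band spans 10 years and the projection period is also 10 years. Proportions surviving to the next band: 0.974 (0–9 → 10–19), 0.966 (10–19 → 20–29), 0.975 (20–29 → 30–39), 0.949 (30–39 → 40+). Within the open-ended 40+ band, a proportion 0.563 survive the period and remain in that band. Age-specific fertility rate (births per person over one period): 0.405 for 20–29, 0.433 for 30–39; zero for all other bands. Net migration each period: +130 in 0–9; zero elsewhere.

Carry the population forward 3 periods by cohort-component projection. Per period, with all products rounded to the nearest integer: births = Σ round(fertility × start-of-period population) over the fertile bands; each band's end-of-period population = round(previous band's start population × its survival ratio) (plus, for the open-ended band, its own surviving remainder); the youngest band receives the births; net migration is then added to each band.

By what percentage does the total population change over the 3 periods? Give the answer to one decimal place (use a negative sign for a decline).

Period 1.
Births: 19800 × 0.405 = 8019  |  4900 × 0.433 = 2122 → 10141
10–19: 20200 × 0.974 = 19675
20–29: 21500 × 0.966 = 20769
30–39: 19800 × 0.975 = 19305
40+: 4900 × 0.949 + 11900 × 0.563 = 4650 + 6700 = 11350
Net migration: 0–9 + 130 → 10271
Population now: 0–9=10271, 10–19=19675, 20–29=20769, 30–39=19305, 40+=11350
Period 2.
Births: 20769 × 0.405 = 8411  |  19305 × 0.433 = 8359 → 16770
10–19: 10271 × 0.974 = 10004
20–29: 19675 × 0.966 = 19006
30–39: 20769 × 0.975 = 20250
40+: 19305 × 0.949 + 11350 × 0.563 = 18320 + 6390 = 24710
Net migration: 0–9 + 130 → 16900
Population now: 0–9=16900, 10–19=10004, 20–29=19006, 30–39=20250, 40+=24710
Period 3.
Births: 19006 × 0.405 = 7697  |  20250 × 0.433 = 8768 → 16465
10–19: 16900 × 0.974 = 16461
20–29: 10004 × 0.966 = 9664
30–39: 19006 × 0.975 = 18531
40+: 20250 × 0.949 + 24710 × 0.563 = 19217 + 13912 = 33129
Net migration: 0–9 + 130 → 16595
Population now: 0–9=16595, 10–19=16461, 20–29=9664, 30–39=18531, 40+=33129
Total: 78300 → 94380; change = 16080; percentage change = 20.5%

20.5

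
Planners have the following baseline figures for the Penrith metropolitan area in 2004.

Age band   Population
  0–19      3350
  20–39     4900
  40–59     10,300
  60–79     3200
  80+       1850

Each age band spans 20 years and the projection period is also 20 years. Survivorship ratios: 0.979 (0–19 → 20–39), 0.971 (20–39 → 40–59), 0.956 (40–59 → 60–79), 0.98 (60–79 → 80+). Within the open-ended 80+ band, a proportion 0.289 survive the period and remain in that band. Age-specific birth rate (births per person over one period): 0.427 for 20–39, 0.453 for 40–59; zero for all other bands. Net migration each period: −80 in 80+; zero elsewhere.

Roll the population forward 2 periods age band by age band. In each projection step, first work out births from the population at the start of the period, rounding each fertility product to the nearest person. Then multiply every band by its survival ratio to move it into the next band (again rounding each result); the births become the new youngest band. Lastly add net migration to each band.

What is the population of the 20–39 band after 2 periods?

6616

Let group 1 be 0–19 through group 5 = 80+.
— Period 1 —
Births: 4900 × 0.427 = 2092, 10300 × 0.453 = 4666 — total 6758
Group 2: 3350 × 0.979 = 3280
Group 3: 4900 × 0.971 = 4758
Group 4: 10300 × 0.956 = 9847
Group 5: 3200 × 0.98 + 1850 × 0.289 = 3136 + 535 = 3671
Net migration: Group 5 − 80 → 3591
Population now: 0–19=6758, 20–39=3280, 40–59=4758, 60–79=9847, 80+=3591
— Period 2 —
Births: 3280 × 0.427 = 1401, 4758 × 0.453 = 2155 — total 3556
Group 2: 6758 × 0.979 = 6616
Group 3: 3280 × 0.971 = 3185
Group 4: 4758 × 0.956 = 4549
Group 5: 9847 × 0.98 + 3591 × 0.289 = 9650 + 1038 = 10688
Net migration: Group 5 − 80 → 10608
Population now: 0–19=3556, 20–39=6616, 40–59=3185, 60–79=4549, 80+=10608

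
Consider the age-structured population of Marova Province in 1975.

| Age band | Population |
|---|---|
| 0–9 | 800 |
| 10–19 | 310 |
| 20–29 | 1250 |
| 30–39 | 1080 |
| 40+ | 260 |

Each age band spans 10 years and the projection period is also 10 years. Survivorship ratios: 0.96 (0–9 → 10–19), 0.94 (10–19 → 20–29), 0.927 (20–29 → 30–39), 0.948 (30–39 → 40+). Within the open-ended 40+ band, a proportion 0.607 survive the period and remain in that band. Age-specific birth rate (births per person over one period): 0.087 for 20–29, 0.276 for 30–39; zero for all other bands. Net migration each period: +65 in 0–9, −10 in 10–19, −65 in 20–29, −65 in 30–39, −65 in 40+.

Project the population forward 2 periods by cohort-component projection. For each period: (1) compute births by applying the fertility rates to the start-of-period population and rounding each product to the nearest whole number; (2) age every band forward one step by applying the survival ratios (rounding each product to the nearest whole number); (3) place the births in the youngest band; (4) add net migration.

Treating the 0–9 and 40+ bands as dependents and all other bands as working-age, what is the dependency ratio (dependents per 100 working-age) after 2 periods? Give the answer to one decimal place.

164.8

Numbering the groups 1..5 from youngest to oldest:
Period 1:
Births: 1250 × 0.087 = 109, 1080 × 0.276 = 298 ⇒ total 407
Group 2: 800 × 0.96 = 768
Group 3: 310 × 0.94 = 291
Group 4: 1250 × 0.927 = 1159
Group 5: 1080 × 0.948 + 260 × 0.607 = 1024 + 158 = 1182
Net migration: Group 1 + 65 → 472; Group 2 − 10 → 758; Group 3 − 65 → 226; Group 4 − 65 → 1094; Group 5 − 65 → 1117
Population now: 0–9=472, 10–19=758, 20–29=226, 30–39=1094, 40+=1117
Period 2:
Births: 226 × 0.087 = 20, 1094 × 0.276 = 302 ⇒ total 322
Group 2: 472 × 0.96 = 453
Group 3: 758 × 0.94 = 713
Group 4: 226 × 0.927 = 210
Group 5: 1094 × 0.948 + 1117 × 0.607 = 1037 + 678 = 1715
Net migration: Group 1 + 65 → 387; Group 2 − 10 → 443; Group 3 − 65 → 648; Group 4 − 65 → 145; Group 5 − 65 → 1650
Population now: 0–9=387, 10–19=443, 20–29=648, 30–39=145, 40+=1650
Dependents (band 0–9 + band 40+) = 387 + 1650 = 2037; working-age = 1236; ratio = 2037/1236 × 100 = 164.8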